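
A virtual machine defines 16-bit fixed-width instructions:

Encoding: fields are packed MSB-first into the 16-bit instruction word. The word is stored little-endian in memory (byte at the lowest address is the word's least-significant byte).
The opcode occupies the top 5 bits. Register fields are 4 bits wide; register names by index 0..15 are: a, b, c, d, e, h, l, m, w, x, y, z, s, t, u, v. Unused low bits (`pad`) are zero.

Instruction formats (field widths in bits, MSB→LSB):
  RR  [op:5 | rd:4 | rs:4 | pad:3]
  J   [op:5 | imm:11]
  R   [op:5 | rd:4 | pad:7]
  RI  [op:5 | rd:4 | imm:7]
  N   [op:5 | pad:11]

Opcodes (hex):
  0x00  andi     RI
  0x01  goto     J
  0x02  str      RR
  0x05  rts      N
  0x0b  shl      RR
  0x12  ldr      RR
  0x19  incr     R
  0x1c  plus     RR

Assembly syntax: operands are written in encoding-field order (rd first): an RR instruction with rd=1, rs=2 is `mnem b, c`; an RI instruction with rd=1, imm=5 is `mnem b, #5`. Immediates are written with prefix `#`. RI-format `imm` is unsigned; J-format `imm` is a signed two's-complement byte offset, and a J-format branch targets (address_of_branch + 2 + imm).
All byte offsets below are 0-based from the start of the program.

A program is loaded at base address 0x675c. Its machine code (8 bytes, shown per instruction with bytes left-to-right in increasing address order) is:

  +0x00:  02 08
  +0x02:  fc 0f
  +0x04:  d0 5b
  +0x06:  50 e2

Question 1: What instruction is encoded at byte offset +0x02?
off 0x02: read fc 0f as little → 0x0ffc
  opcode bits[15:11]=0x1: goto/J
  imm: (w>>0)&0x7ff=0x7fc (s11→-4) → #-4

goto #-4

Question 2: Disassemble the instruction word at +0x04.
shl m, y

off 0x04: read d0 5b as little → 0x5bd0
  top 5b → 0xb → shl [RR]
  [10:7] rd=7 = m
  [6:3] rs=10 = y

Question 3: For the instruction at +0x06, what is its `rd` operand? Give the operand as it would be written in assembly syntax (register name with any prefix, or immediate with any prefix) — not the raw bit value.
e

off 0x06: read 50 e2 as little → 0xe250
  top 5b → 0x1c → plus [RR]
  [10:7] rd=4 = e
  [6:3] rs=10 = y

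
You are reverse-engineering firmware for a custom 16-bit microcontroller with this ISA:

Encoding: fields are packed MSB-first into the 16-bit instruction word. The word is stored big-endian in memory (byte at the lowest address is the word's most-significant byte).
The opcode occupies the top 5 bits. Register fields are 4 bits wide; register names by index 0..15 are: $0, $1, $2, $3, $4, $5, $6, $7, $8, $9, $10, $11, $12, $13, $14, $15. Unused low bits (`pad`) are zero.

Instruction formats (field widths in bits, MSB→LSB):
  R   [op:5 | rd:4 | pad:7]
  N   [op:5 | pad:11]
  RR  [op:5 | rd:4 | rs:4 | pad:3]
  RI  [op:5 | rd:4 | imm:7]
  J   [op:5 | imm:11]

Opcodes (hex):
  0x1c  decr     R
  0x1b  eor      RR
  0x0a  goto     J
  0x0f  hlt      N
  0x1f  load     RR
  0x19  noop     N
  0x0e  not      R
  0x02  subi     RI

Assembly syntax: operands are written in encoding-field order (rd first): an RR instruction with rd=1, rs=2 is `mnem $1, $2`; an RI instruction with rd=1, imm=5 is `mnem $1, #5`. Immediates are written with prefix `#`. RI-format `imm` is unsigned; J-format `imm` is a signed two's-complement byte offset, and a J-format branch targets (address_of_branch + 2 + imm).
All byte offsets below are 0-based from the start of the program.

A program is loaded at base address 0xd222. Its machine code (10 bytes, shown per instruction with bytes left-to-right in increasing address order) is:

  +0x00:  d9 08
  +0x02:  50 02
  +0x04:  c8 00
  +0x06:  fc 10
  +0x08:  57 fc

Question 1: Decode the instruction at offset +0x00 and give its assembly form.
[00] d9 08 → 0xd908
  opcode bits[15:11]=0x1b: eor/RR
  rd@[10:7]=0x2 ⇒ $2
  rs@[6:3]=0x1 ⇒ $1

eor $2, $1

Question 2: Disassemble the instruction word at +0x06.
load $8, $2

@+06  big-endian(fc 10) = 0xfc10
  opcode bits[15:11]=0x1f: load/RR
  [10:7] rd=8 = $8
  [6:3] rs=2 = $2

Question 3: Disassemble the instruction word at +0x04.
@+04  big-endian(c8 00) = 0xc800
  op=0xc800>>11=0x19 ⇒ noop (N)

noop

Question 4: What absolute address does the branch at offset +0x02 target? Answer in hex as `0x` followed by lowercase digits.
off 0x02: read 50 02 as big → 0x5002
  op=0x5002>>11=0xa ⇒ goto (J)
  imm@[10:0]=0x2 ⇒ #2
  target = base 0xd222 + off 0x02 + 2 + imm 2 = 0xd228

0xd228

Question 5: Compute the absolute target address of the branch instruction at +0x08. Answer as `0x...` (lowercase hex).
0xd228

+0x08: 57 fc ⇒ word 0x57fc (big)
  op=0x57fc>>11=0xa ⇒ goto (J)
  imm@[10:0]=0x7fc (s11→-4) ⇒ #-4
  target = base 0xd222 + off 0x08 + 2 + imm -4 = 0xd228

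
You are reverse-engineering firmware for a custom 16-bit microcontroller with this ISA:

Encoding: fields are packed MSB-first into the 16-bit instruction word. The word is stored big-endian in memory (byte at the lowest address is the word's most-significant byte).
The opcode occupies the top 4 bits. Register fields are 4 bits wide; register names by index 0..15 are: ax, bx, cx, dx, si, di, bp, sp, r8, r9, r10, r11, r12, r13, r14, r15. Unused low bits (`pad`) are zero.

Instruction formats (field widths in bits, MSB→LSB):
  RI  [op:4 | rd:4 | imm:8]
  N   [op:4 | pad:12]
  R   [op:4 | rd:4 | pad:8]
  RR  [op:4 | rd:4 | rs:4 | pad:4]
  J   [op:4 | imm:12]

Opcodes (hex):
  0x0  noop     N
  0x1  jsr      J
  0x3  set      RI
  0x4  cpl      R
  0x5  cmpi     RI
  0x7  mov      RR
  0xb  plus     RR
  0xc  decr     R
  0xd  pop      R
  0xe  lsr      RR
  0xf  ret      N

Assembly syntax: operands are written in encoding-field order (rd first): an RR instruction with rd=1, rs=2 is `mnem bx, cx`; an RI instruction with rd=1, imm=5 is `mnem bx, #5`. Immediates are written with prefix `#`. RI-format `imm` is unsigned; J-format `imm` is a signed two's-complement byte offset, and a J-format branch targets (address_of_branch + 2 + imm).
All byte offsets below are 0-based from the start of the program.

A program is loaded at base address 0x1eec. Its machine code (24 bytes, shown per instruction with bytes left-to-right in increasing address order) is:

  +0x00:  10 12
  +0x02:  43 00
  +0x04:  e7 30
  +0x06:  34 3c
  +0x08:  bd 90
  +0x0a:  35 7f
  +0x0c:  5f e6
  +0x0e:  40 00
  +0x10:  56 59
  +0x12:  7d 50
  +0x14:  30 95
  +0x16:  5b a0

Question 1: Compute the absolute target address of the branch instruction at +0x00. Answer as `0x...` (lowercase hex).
+0x00: 10 12 ⇒ word 0x1012 (big)
  opcode bits[15:12]=0x1: jsr/J
  [11:0] imm=18 = #18
  target = base 0x1eec + off 0x00 + 2 + imm 18 = 0x1f00

0x1f00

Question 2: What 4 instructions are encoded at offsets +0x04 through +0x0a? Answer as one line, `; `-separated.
lsr sp, dx; set si, #60; plus r13, r9; set di, #127

+0x04: e7 30 ⇒ word 0xe730 (big)
  opcode bits[15:12]=0xe: lsr/RR
  [11:8] rd=7 = sp
  [7:4] rs=3 = dx
+0x06: 34 3c ⇒ word 0x343c (big)
  opcode bits[15:12]=0x3: set/RI
  [11:8] rd=4 = si
  [7:0] imm=60 = #60
+0x08: bd 90 ⇒ word 0xbd90 (big)
  opcode bits[15:12]=0xb: plus/RR
  [11:8] rd=13 = r13
  [7:4] rs=9 = r9
+0x0a: 35 7f ⇒ word 0x357f (big)
  opcode bits[15:12]=0x3: set/RI
  [11:8] rd=5 = di
  [7:0] imm=127 = #127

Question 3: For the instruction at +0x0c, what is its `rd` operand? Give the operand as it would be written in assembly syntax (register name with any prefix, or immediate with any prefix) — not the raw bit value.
[0c] 5f e6 → 0x5fe6
  op=0x5fe6>>12=0x5 ⇒ cmpi (RI)
  rd@[11:8]=0xf ⇒ r15
  imm@[7:0]=0xe6 ⇒ #230

r15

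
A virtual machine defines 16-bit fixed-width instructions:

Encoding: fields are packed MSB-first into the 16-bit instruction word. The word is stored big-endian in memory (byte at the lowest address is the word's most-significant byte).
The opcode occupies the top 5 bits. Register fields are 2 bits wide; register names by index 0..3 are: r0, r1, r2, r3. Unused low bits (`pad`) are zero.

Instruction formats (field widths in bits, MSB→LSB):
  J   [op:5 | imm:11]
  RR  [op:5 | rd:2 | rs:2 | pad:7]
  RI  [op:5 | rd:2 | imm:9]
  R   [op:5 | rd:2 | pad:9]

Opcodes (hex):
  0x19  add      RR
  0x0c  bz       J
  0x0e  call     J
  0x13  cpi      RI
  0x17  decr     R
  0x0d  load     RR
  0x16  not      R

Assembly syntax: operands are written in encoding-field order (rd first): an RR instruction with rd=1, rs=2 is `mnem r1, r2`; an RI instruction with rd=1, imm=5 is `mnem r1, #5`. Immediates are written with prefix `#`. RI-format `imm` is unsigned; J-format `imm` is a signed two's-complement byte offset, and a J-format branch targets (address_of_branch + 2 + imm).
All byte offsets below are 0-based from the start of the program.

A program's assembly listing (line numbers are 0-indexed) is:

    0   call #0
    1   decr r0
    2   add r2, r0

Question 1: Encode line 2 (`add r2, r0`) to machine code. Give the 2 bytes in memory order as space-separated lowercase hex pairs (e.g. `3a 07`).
2. add fields op=0x19:5|rd=2:2|rs=0:2|pad=0:7 → word cc00h → cc 00

cc 00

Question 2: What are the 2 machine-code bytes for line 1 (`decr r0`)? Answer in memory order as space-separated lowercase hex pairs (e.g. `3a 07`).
L1: decr op=0x17:5|rd=0:2|pad=0:9 ⇒ 0xb800 ⇒ big b8 00

b8 00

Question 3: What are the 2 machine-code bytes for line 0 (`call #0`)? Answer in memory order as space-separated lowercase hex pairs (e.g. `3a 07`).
70 00

0. call fields op=0xe:5|imm=0:11 → word 7000h → 70 00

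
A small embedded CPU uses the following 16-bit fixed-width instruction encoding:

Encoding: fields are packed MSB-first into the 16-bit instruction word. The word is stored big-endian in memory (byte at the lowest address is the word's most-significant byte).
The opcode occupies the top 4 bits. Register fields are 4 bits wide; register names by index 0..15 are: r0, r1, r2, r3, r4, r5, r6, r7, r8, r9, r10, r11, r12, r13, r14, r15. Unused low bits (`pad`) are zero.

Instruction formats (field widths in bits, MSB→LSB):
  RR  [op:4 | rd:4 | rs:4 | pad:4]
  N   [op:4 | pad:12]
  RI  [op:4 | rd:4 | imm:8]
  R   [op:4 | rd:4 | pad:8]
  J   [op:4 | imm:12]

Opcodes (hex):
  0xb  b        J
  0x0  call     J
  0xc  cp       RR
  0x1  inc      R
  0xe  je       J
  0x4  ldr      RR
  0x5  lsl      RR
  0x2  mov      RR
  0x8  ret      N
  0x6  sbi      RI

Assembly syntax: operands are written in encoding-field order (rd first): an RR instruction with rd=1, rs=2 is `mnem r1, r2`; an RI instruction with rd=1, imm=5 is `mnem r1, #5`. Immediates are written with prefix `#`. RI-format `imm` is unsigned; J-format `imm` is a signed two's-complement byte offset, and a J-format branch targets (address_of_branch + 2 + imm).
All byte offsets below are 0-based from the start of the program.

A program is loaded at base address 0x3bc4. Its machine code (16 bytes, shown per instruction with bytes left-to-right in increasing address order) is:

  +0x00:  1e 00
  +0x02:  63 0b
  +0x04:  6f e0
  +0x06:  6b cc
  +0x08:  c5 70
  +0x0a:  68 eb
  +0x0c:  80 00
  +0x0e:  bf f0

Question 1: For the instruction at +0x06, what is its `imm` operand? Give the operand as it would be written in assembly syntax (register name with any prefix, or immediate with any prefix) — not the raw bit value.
#204

@+06  big-endian(6b cc) = 0x6bcc
  op=0x6bcc>>12=0x6 ⇒ sbi (RI)
  [11:8] rd=11 = r11
  [7:0] imm=204 = #204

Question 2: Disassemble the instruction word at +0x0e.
off 0x0e: read bf f0 as big → 0xbff0
  top 4b → 0xb → b [J]
  [11:0] imm=4080 (s12→-16) = #-16

b #-16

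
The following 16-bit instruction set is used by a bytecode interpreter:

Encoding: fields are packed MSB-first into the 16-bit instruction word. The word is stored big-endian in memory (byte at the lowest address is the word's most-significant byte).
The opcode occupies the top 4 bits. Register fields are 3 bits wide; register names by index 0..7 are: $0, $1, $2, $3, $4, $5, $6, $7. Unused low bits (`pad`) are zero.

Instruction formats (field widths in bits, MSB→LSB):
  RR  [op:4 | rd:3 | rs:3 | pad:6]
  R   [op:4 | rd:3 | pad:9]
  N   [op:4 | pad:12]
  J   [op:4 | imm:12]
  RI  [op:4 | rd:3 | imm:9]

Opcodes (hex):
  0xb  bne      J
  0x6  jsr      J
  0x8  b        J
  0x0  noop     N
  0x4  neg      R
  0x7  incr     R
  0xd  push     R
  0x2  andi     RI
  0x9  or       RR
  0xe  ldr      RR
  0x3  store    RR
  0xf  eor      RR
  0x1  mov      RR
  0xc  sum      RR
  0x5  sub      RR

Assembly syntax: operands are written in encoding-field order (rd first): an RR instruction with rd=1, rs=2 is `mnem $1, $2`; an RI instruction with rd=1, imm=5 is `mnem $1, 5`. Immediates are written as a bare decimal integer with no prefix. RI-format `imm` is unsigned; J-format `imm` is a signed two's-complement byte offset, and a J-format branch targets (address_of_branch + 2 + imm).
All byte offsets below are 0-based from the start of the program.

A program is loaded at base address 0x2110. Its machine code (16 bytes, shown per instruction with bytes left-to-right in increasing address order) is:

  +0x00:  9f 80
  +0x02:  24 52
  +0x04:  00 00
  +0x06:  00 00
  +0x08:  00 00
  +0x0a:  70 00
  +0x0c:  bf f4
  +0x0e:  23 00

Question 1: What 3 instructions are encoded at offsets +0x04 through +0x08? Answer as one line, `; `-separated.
+0x04: 00 00 ⇒ word 0x0000 (big)
  top 4b → 0x0 → noop [N]
+0x06: 00 00 ⇒ word 0x0000 (big)
  top 4b → 0x0 → noop [N]
+0x08: 00 00 ⇒ word 0x0000 (big)
  top 4b → 0x0 → noop [N]

noop; noop; noop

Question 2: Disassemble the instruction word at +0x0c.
bne -12

+0x0c: bf f4 ⇒ word 0xbff4 (big)
  opcode bits[15:12]=0xb: bne/J
  imm@[11:0]=0xff4 (s12→-12) ⇒ -12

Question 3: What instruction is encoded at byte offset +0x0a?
incr $0

off 0x0a: read 70 00 as big → 0x7000
  opcode bits[15:12]=0x7: incr/R
  rd@[11:9]=0x0 ⇒ $0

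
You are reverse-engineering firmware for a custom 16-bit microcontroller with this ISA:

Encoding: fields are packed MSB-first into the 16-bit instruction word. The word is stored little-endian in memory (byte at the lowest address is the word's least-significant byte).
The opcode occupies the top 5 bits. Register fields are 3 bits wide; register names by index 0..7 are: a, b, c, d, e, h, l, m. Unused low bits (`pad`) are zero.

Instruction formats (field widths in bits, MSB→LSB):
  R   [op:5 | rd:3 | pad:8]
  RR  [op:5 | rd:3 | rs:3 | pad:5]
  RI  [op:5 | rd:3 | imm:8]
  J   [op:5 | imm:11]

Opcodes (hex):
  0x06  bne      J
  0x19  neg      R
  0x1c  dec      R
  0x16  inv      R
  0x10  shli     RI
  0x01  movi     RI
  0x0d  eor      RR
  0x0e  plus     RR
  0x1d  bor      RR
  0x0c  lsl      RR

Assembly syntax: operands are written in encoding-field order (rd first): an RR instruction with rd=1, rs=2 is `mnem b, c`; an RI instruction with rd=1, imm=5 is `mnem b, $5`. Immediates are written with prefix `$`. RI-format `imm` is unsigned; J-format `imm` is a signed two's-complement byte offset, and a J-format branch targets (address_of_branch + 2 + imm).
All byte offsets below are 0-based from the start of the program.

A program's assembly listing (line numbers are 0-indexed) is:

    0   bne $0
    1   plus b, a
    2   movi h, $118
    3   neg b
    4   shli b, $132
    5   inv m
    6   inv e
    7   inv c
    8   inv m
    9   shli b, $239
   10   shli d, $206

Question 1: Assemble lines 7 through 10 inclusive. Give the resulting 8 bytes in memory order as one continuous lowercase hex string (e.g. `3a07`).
00b200b7ef81ce83

L7: inv op=0x16:5|rd=2:3|pad=0:8 ⇒ 0xb200 ⇒ little 00 b2
L8: inv op=0x16:5|rd=7:3|pad=0:8 ⇒ 0xb700 ⇒ little 00 b7
L9: shli op=0x10:5|rd=1:3|imm=239:8 ⇒ 0x81ef ⇒ little ef 81
L10: shli op=0x10:5|rd=3:3|imm=206:8 ⇒ 0x83ce ⇒ little ce 83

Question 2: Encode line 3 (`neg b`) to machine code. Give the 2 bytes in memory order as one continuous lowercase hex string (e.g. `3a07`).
3. neg fields op=0x19:5|rd=1:3|pad=0:8 → word c900h → 00 c9

00c9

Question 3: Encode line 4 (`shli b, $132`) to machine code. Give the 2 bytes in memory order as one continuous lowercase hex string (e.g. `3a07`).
8481

line 4 (shli): pack op=0x10:5|rd=1:3|imm=132:8 = 0x8184; little→ 84 81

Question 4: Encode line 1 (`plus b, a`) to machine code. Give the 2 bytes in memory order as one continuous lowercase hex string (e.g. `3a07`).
L1: plus op=0xe:5|rd=1:3|rs=0:3|pad=0:5 ⇒ 0x7100 ⇒ little 00 71

0071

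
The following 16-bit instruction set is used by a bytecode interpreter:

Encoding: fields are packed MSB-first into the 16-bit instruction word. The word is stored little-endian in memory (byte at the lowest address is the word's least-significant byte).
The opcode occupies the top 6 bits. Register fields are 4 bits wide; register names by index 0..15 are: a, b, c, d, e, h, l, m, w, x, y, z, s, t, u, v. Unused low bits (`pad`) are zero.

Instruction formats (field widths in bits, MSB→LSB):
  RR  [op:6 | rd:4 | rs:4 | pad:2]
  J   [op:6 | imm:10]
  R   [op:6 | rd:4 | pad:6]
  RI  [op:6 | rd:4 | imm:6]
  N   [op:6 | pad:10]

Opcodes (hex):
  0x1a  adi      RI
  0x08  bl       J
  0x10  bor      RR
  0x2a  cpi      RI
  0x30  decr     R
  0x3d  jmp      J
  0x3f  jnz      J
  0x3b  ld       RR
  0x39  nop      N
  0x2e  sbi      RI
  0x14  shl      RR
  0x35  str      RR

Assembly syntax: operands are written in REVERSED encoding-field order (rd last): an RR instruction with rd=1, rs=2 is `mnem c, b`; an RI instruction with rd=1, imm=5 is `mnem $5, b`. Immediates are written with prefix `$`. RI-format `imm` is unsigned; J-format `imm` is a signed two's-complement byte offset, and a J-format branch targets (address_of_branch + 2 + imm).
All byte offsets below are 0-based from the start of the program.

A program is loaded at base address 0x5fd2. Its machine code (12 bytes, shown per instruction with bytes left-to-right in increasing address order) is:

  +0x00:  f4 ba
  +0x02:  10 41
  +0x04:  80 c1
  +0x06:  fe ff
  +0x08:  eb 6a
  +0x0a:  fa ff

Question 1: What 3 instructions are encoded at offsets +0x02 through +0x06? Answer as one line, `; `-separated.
@+02  little-endian(10 41) = 0x4110
  top 6b → 0x10 → bor [RR]
  rd@[9:6]=0x4 ⇒ e
  rs@[5:2]=0x4 ⇒ e
@+04  little-endian(80 c1) = 0xc180
  top 6b → 0x30 → decr [R]
  rd@[9:6]=0x6 ⇒ l
@+06  little-endian(fe ff) = 0xfffe
  top 6b → 0x3f → jnz [J]
  imm@[9:0]=0x3fe (s10→-2) ⇒ $-2

bor e, e; decr l; jnz $-2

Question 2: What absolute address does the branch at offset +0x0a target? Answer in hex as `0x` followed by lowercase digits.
off 0x0a: read fa ff as little → 0xfffa
  top 6b → 0x3f → jnz [J]
  imm@[9:0]=0x3fa (s10→-6) ⇒ $-6
  target = base 0x5fd2 + off 0x0a + 2 + imm -6 = 0x5fd8

0x5fd8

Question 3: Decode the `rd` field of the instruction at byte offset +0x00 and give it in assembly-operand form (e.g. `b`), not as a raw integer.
off 0x00: read f4 ba as little → 0xbaf4
  top 6b → 0x2e → sbi [RI]
  [9:6] rd=11 = z
  [5:0] imm=52 = $52

z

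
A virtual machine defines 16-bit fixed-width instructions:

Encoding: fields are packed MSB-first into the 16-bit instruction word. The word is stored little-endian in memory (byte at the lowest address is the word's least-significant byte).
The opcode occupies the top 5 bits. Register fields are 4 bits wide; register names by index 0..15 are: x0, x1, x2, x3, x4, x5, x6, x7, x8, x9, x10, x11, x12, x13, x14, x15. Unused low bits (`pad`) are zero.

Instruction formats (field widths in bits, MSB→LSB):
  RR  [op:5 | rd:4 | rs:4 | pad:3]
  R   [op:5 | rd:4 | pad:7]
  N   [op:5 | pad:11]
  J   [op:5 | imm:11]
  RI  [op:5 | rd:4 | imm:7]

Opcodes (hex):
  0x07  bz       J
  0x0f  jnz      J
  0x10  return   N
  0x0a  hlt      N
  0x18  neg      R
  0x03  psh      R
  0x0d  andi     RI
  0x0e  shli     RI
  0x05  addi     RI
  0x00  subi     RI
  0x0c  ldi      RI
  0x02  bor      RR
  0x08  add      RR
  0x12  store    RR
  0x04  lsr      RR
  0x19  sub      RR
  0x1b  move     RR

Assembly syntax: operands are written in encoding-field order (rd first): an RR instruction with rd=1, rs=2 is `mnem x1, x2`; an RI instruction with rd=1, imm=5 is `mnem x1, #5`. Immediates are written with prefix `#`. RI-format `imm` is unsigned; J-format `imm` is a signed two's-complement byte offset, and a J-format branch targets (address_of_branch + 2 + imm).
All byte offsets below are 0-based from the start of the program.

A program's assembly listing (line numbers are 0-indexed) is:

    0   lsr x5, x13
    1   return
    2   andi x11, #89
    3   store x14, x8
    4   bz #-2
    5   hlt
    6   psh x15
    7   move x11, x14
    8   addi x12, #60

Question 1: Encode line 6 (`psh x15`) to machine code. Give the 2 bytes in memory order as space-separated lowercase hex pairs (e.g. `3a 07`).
80 1f

6. psh fields op=0x3:5|rd=15:4|pad=0:7 → word 1f80h → 80 1f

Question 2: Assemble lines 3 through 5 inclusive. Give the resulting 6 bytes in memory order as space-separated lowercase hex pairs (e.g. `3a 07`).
line 3 (store): pack op=0x12:5|rd=14:4|rs=8:4|pad=0:3 = 0x9740; little→ 40 97
line 4 (bz): pack op=0x7:5|imm=-2:11 = 0x3ffe; little→ fe 3f
line 5 (hlt): pack op=0xa:5|pad=0:11 = 0x5000; little→ 00 50

40 97 fe 3f 00 50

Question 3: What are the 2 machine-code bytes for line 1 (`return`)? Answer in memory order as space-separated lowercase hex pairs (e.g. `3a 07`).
00 80

line 1 (return): pack op=0x10:5|pad=0:11 = 0x8000; little→ 00 80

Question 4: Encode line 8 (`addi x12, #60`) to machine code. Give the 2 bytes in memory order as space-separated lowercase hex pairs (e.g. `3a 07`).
8. addi fields op=0x5:5|rd=12:4|imm=60:7 → word 2e3ch → 3c 2e

3c 2e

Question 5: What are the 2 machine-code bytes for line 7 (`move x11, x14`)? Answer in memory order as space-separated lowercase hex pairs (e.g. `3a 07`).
f0 dd

line 7 (move): pack op=0x1b:5|rd=11:4|rs=14:4|pad=0:3 = 0xddf0; little→ f0 dd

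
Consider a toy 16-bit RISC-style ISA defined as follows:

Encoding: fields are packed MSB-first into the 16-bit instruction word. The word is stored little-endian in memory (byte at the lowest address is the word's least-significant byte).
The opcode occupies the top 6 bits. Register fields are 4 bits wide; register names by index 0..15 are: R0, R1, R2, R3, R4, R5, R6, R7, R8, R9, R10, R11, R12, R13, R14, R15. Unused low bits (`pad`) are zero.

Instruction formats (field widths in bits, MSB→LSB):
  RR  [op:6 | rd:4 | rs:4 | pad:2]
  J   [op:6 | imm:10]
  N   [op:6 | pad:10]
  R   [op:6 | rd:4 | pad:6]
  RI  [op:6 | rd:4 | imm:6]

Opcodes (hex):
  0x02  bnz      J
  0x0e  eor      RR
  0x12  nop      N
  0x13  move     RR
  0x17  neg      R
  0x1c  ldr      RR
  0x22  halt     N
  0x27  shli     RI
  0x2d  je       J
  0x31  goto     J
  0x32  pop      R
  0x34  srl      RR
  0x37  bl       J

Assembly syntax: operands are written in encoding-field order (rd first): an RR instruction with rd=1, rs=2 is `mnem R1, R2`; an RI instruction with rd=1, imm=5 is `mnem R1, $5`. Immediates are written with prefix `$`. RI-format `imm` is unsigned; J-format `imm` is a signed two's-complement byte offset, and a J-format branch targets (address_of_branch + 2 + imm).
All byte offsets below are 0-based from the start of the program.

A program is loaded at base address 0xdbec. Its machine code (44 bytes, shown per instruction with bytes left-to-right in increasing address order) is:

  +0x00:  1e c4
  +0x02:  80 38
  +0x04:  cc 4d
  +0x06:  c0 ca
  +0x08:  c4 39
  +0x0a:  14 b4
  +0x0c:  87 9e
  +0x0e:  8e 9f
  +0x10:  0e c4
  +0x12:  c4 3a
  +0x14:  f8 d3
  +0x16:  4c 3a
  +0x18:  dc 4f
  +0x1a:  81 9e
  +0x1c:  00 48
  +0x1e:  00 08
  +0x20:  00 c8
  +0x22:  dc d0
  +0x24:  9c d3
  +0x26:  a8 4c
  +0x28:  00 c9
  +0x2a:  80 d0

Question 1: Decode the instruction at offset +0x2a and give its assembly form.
srl R2, R0

off 0x2a: read 80 d0 as little → 0xd080
  op=0xd080>>10=0x34 ⇒ srl (RR)
  rd@[9:6]=0x2 ⇒ R2
  rs@[5:2]=0x0 ⇒ R0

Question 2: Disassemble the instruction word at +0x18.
move R15, R7

off 0x18: read dc 4f as little → 0x4fdc
  op=0x4fdc>>10=0x13 ⇒ move (RR)
  rd@[9:6]=0xf ⇒ R15
  rs@[5:2]=0x7 ⇒ R7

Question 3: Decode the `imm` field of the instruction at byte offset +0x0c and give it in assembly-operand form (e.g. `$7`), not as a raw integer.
[0c] 87 9e → 0x9e87
  opcode bits[15:10]=0x27: shli/RI
  rd: (w>>6)&0xf=0xa → R10
  imm: (w>>0)&0x3f=0x7 → $7

$7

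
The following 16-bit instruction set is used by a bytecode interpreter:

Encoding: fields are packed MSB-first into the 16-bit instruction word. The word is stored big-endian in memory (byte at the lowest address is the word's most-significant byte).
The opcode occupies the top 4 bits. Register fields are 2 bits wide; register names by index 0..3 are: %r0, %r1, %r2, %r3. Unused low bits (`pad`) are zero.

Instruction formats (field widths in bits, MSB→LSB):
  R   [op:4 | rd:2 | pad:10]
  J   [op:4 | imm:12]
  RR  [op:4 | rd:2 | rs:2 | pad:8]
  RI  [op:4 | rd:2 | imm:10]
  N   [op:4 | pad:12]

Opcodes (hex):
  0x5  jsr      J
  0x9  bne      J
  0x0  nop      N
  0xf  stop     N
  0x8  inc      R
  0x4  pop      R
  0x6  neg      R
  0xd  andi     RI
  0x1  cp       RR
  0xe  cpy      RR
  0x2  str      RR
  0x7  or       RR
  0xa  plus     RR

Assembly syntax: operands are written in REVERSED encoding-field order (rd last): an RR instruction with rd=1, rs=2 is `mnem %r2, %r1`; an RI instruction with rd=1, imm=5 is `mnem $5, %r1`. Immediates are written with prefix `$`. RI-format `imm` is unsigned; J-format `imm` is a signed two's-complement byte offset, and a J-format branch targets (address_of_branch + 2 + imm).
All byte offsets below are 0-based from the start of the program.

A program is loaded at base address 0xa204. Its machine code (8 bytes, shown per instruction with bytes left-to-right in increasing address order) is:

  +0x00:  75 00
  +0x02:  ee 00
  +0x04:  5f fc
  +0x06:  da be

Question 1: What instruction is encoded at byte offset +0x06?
+0x06: da be ⇒ word 0xdabe (big)
  top 4b → 0xd → andi [RI]
  rd: (w>>10)&0x3=0x2 → %r2
  imm: (w>>0)&0x3ff=0x2be → $702

andi $702, %r2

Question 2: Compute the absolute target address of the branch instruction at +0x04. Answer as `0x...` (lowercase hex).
0xa206

off 0x04: read 5f fc as big → 0x5ffc
  top 4b → 0x5 → jsr [J]
  imm@[11:0]=0xffc (s12→-4) ⇒ $-4
  target = base 0xa204 + off 0x04 + 2 + imm -4 = 0xa206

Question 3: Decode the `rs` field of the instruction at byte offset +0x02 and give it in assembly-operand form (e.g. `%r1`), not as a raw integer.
off 0x02: read ee 00 as big → 0xee00
  opcode bits[15:12]=0xe: cpy/RR
  [11:10] rd=3 = %r3
  [9:8] rs=2 = %r2

%r2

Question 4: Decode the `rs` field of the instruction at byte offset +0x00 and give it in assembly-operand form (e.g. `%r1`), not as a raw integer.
%r1

+0x00: 75 00 ⇒ word 0x7500 (big)
  opcode bits[15:12]=0x7: or/RR
  rd@[11:10]=0x1 ⇒ %r1
  rs@[9:8]=0x1 ⇒ %r1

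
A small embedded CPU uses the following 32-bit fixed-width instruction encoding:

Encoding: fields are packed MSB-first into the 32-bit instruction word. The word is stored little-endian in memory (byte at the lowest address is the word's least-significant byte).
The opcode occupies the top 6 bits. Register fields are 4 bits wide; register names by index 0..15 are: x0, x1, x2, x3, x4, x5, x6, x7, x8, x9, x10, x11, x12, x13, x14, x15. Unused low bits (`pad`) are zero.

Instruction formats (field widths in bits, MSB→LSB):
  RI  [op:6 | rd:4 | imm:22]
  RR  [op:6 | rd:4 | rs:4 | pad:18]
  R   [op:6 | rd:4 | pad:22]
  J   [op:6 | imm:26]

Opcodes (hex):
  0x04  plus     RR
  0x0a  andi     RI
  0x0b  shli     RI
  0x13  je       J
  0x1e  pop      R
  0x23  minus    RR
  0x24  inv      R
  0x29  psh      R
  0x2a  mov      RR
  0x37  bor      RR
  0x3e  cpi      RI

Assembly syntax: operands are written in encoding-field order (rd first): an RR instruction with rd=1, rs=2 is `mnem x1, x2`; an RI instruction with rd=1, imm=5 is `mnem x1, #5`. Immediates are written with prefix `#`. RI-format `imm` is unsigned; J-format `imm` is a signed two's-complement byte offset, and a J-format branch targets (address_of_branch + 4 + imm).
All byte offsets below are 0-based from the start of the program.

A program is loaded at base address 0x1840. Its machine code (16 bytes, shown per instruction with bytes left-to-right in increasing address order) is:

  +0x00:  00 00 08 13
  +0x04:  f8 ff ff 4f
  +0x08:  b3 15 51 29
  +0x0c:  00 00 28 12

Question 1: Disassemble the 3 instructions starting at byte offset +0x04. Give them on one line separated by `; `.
je #-8; andi x5, #1119667; plus x8, x10

[04] f8 ff ff 4f → 0x4ffffff8
  op=0x4ffffff8>>26=0x13 ⇒ je (J)
  imm: (w>>0)&0x3ffffff=0x3fffff8 (s26→-8) → #-8
[08] b3 15 51 29 → 0x295115b3
  op=0x295115b3>>26=0xa ⇒ andi (RI)
  rd: (w>>22)&0xf=0x5 → x5
  imm: (w>>0)&0x3fffff=0x1115b3 → #1119667
[0c] 00 00 28 12 → 0x12280000
  op=0x12280000>>26=0x4 ⇒ plus (RR)
  rd: (w>>22)&0xf=0x8 → x8
  rs: (w>>18)&0xf=0xa → x10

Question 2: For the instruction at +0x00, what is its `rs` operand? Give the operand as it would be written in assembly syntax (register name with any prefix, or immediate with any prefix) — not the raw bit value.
off 0x00: read 00 00 08 13 as little → 0x13080000
  op=0x13080000>>26=0x4 ⇒ plus (RR)
  rd: (w>>22)&0xf=0xc → x12
  rs: (w>>18)&0xf=0x2 → x2

x2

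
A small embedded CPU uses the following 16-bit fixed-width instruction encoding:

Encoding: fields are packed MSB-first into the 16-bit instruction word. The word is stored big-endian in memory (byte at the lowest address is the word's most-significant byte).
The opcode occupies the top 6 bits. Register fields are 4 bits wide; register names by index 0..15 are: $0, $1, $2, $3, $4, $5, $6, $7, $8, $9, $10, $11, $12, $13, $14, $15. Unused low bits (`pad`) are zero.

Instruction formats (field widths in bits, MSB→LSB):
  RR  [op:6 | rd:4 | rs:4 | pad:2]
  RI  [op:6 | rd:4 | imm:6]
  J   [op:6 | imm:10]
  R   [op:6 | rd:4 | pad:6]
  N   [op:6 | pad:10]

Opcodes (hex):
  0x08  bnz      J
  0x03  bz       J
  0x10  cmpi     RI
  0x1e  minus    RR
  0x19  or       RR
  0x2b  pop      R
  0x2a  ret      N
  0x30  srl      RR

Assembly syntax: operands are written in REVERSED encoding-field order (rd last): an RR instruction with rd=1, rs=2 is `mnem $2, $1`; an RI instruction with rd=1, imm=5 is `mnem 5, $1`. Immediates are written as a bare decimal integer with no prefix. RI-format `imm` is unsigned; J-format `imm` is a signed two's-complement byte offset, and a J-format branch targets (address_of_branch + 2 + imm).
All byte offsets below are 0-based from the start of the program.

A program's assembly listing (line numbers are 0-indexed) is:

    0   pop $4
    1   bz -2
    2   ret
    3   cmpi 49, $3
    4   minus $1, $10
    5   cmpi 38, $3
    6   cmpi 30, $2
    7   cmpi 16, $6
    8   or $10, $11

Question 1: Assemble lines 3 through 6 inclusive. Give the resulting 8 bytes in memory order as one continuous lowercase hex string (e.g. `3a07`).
line 3 (cmpi): pack op=0x10:6|rd=3:4|imm=49:6 = 0x40f1; big→ 40 f1
line 4 (minus): pack op=0x1e:6|rd=10:4|rs=1:4|pad=0:2 = 0x7a84; big→ 7a 84
line 5 (cmpi): pack op=0x10:6|rd=3:4|imm=38:6 = 0x40e6; big→ 40 e6
line 6 (cmpi): pack op=0x10:6|rd=2:4|imm=30:6 = 0x409e; big→ 40 9e

40f17a8440e6409e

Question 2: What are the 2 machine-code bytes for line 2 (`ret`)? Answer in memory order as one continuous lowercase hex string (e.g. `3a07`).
line 2 (ret): pack op=0x2a:6|pad=0:10 = 0xa800; big→ a8 00

a800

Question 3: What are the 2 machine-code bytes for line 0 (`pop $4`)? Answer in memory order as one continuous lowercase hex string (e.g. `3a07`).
ad00

0. pop fields op=0x2b:6|rd=4:4|pad=0:6 → word ad00h → ad 00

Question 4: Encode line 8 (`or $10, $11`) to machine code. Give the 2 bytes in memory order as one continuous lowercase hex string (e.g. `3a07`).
8. or fields op=0x19:6|rd=11:4|rs=10:4|pad=0:2 → word 66e8h → 66 e8

66e8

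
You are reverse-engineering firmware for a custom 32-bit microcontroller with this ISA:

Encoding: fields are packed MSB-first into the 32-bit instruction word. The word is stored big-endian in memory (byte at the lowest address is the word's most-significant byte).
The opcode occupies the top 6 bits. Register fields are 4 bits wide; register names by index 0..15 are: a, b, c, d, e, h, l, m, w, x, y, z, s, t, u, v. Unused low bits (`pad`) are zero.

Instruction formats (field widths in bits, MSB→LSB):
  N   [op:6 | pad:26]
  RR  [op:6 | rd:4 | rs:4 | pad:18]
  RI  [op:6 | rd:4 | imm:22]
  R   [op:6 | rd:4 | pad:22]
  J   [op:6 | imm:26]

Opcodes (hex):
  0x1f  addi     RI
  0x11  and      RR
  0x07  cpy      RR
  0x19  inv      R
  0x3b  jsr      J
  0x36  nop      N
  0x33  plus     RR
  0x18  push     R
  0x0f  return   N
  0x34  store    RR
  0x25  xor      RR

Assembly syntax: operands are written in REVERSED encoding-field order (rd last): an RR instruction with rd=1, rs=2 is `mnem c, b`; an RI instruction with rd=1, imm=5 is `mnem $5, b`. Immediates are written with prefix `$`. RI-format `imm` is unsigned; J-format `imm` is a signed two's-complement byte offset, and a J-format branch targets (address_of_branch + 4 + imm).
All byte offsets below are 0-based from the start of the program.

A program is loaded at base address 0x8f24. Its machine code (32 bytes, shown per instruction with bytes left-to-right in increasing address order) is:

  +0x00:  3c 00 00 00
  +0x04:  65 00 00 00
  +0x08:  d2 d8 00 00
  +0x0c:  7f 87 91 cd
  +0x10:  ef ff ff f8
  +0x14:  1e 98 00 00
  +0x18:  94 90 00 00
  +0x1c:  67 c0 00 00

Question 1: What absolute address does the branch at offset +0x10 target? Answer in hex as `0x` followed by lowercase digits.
0x8f30

[10] ef ff ff f8 → 0xeffffff8
  opcode bits[31:26]=0x3b: jsr/J
  imm@[25:0]=0x3fffff8 (s26→-8) ⇒ $-8
  target = base 0x8f24 + off 0x10 + 4 + imm -8 = 0x8f30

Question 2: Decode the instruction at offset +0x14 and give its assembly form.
cpy l, y

off 0x14: read 1e 98 00 00 as big → 0x1e980000
  op=0x1e980000>>26=0x7 ⇒ cpy (RR)
  rd@[25:22]=0xa ⇒ y
  rs@[21:18]=0x6 ⇒ l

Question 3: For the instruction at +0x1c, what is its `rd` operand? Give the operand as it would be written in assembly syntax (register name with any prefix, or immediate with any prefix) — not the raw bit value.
[1c] 67 c0 00 00 → 0x67c00000
  op=0x67c00000>>26=0x19 ⇒ inv (R)
  rd: (w>>22)&0xf=0xf → v

v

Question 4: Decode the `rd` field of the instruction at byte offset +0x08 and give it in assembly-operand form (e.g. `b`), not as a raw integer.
+0x08: d2 d8 00 00 ⇒ word 0xd2d80000 (big)
  opcode bits[31:26]=0x34: store/RR
  rd: (w>>22)&0xf=0xb → z
  rs: (w>>18)&0xf=0x6 → l

z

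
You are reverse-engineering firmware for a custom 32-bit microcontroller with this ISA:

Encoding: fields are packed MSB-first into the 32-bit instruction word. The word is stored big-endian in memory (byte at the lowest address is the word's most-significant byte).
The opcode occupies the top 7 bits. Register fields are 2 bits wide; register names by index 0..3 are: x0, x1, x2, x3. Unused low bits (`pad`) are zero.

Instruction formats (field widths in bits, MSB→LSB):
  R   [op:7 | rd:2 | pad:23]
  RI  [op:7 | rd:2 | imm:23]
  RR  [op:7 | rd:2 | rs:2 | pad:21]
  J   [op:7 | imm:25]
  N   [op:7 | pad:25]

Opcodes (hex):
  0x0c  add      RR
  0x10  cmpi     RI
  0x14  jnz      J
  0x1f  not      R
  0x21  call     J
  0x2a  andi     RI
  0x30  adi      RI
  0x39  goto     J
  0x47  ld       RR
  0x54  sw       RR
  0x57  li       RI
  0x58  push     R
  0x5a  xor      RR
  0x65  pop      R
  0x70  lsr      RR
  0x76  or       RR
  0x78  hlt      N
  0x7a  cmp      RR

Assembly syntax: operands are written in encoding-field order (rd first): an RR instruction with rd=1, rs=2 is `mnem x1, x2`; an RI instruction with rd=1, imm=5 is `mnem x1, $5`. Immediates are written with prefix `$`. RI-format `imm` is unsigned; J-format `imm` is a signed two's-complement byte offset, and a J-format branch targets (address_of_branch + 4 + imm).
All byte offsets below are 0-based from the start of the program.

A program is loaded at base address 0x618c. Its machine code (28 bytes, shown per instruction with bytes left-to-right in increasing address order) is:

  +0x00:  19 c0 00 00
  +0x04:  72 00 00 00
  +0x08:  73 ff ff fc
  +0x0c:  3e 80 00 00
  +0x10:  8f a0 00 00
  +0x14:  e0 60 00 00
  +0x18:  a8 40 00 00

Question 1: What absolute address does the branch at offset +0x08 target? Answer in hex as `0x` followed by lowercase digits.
0x6194

[08] 73 ff ff fc → 0x73fffffc
  top 7b → 0x39 → goto [J]
  imm@[24:0]=0x1fffffc (s25→-4) ⇒ $-4
  target = base 0x618c + off 0x08 + 4 + imm -4 = 0x6194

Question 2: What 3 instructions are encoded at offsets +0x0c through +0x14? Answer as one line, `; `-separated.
not x1; ld x3, x1; lsr x0, x3

+0x0c: 3e 80 00 00 ⇒ word 0x3e800000 (big)
  op=0x3e800000>>25=0x1f ⇒ not (R)
  [24:23] rd=1 = x1
+0x10: 8f a0 00 00 ⇒ word 0x8fa00000 (big)
  op=0x8fa00000>>25=0x47 ⇒ ld (RR)
  [24:23] rd=3 = x3
  [22:21] rs=1 = x1
+0x14: e0 60 00 00 ⇒ word 0xe0600000 (big)
  op=0xe0600000>>25=0x70 ⇒ lsr (RR)
  [24:23] rd=0 = x0
  [22:21] rs=3 = x3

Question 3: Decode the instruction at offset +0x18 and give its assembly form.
[18] a8 40 00 00 → 0xa8400000
  op=0xa8400000>>25=0x54 ⇒ sw (RR)
  [24:23] rd=0 = x0
  [22:21] rs=2 = x2

sw x0, x2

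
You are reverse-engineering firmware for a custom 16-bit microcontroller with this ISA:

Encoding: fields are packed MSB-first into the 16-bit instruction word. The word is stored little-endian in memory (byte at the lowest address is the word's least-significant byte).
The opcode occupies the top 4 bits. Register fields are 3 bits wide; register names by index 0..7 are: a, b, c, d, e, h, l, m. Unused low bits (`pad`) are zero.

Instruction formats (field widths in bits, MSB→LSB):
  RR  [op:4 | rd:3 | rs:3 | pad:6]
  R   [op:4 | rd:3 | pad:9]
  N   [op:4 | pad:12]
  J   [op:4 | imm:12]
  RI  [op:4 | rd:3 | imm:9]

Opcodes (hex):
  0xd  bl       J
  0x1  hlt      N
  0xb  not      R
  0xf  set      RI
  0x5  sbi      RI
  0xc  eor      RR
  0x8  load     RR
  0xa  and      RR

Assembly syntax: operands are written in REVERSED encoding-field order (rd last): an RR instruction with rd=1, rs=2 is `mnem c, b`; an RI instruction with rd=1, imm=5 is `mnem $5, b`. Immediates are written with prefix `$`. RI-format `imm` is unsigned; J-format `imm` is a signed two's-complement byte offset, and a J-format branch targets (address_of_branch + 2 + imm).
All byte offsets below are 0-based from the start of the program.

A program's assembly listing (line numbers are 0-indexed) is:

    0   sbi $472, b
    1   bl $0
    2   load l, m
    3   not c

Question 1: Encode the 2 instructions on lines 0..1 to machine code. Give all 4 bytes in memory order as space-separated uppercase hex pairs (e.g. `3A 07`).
D8 53 00 D0

0. sbi fields op=0x5:4|rd=1:3|imm=472:9 → word 53d8h → d8 53
1. bl fields op=0xd:4|imm=0:12 → word d000h → 00 d0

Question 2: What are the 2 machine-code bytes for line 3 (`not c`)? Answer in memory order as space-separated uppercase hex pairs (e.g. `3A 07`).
L3: not op=0xb:4|rd=2:3|pad=0:9 ⇒ 0xb400 ⇒ little 00 b4

00 B4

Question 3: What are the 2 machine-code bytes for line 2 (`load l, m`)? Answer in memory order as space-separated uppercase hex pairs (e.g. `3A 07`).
2. load fields op=0x8:4|rd=7:3|rs=6:3|pad=0:6 → word 8f80h → 80 8f

80 8F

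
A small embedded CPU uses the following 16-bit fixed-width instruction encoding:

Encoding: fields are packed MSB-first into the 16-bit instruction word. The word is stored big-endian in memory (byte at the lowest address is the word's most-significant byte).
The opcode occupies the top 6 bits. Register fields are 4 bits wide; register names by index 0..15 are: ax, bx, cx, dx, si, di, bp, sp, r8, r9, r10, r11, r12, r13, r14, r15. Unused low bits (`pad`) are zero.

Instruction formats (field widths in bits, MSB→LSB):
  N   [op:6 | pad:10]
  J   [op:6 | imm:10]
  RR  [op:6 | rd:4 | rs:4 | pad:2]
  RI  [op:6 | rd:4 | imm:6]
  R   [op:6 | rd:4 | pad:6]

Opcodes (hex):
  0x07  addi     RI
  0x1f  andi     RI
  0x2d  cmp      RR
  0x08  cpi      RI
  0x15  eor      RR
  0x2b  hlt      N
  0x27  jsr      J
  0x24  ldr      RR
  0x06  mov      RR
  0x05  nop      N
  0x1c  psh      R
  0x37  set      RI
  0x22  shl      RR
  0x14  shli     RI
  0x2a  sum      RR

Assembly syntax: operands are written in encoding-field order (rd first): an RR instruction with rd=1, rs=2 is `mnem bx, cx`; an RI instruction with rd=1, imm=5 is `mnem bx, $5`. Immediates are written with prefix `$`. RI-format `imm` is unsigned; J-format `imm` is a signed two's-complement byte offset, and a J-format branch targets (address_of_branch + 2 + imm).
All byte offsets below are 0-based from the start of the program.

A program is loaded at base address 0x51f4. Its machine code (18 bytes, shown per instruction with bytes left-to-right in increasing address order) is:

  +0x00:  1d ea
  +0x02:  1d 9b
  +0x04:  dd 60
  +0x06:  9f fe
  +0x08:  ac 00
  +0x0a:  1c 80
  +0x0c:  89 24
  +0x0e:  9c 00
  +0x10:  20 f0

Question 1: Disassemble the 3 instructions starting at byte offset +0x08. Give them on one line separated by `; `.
@+08  big-endian(ac 00) = 0xac00
  top 6b → 0x2b → hlt [N]
@+0a  big-endian(1c 80) = 0x1c80
  top 6b → 0x7 → addi [RI]
  [9:6] rd=2 = cx
  [5:0] imm=0 = $0
@+0c  big-endian(89 24) = 0x8924
  top 6b → 0x22 → shl [RR]
  [9:6] rd=4 = si
  [5:2] rs=9 = r9

hlt; addi cx, $0; shl si, r9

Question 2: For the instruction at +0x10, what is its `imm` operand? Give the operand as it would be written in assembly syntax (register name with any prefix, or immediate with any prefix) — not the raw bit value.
$48

[10] 20 f0 → 0x20f0
  top 6b → 0x8 → cpi [RI]
  rd@[9:6]=0x3 ⇒ dx
  imm@[5:0]=0x30 ⇒ $48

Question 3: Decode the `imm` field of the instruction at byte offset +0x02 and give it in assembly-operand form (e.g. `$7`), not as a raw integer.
[02] 1d 9b → 0x1d9b
  top 6b → 0x7 → addi [RI]
  rd@[9:6]=0x6 ⇒ bp
  imm@[5:0]=0x1b ⇒ $27

$27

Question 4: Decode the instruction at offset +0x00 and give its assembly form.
addi sp, $42

+0x00: 1d ea ⇒ word 0x1dea (big)
  top 6b → 0x7 → addi [RI]
  [9:6] rd=7 = sp
  [5:0] imm=42 = $42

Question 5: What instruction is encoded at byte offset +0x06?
jsr $-2

off 0x06: read 9f fe as big → 0x9ffe
  op=0x9ffe>>10=0x27 ⇒ jsr (J)
  [9:0] imm=1022 (s10→-2) = $-2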